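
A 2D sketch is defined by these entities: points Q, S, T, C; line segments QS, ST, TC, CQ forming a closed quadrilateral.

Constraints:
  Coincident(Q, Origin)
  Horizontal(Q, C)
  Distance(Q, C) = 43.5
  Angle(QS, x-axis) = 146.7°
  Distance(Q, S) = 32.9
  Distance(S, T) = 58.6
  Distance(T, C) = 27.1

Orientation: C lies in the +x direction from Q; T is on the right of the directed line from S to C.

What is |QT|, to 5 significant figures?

25.712

Checks: |ST| = 58.60 ✓; |TC| = 27.10 ✓.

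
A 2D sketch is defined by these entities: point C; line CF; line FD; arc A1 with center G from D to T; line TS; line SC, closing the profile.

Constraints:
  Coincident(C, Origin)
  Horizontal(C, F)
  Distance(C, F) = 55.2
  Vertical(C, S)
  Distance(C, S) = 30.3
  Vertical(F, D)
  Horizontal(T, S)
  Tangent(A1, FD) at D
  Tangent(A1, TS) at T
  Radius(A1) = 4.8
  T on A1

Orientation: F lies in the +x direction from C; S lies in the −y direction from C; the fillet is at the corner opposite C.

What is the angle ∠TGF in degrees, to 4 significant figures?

169.3°

C is at the origin; C and F share the same y with |CF| = 55.2 and F on the +x side, so F = (55.20, 0.000). C and S share the same x with |CS| = 30.3 and S on the −y side, so S = (0.000, -30.30). The virtual corner opposite C is at (55.20, -30.30). A1 meets FD tangentially, so GD is at right angles to FD and tangency of A1 to TS means the radius GT is perpendicular to TS, with radius 4.8, so the center G sits 4.8 in from both sides at G = (50.40, -25.50). That places the tangent points at D = (55.20, -25.50) on FD and T = (50.40, -30.30) on TS. Then cos ∠TGF = GT·GF / (|GT||GF|), giving 169.3°.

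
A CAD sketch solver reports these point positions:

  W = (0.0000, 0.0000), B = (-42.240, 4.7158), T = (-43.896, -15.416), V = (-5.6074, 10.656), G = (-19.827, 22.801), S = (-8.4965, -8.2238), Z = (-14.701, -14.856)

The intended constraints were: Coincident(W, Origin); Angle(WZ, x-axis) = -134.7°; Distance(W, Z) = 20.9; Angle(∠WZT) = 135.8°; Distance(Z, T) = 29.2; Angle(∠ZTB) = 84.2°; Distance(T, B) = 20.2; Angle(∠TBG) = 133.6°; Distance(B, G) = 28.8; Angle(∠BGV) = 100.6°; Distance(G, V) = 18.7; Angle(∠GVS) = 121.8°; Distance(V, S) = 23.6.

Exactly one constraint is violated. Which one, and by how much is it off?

Distance(V, S) = 23.6 — off by 4.50.

W = (0.00, 0.00) ✓; WZ at -134.7° ✓; |WZ| = 20.90 ✓; ∠WZT = 135.8° ✓; |ZT| = 29.20 ✓; ∠ZTB = 84.20° ✓; |TB| = 20.20 ✓; ∠TBG = 133.6° ✓; |BG| = 28.80 ✓; ∠BGV = 100.6° ✓; |GV| = 18.70 ✓; ∠GVS = 121.8° ✓; |VS| = 19.10 ✗.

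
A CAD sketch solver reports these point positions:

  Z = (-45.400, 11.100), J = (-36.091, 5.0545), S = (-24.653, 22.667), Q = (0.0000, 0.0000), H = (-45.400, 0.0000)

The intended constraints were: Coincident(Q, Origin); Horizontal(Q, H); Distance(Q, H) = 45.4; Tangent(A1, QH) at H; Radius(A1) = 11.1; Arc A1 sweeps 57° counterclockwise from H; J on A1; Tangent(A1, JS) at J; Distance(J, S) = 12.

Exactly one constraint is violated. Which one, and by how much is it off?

Distance(J, S) = 12 — off by 9.00.

Q = (0.00, 0.00) ✓; Q.y = 0.00, H.y = 0.00 ✓; |QH| = 45.40 ✓; ∠(ZH, HQ) = 90.00° ✓; |ZH| = 11.10 ✓; bearing(Z→J) − bearing(Z→H) = 57.00° ✓; |ZJ| = 11.10 ✓; ∠(ZJ, JS) = 90.00° ✓; |JS| = 21.00 ✗.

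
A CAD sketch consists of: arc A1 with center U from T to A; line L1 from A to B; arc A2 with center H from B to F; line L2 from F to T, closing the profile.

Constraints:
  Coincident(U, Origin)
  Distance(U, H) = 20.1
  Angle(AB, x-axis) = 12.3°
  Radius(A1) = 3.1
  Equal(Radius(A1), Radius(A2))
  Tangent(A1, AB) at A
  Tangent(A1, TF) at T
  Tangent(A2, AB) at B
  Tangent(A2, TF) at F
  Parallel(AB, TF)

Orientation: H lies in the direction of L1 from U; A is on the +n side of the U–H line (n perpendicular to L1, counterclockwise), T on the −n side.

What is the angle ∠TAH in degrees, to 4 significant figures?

81.23°

The slot axis is L1's direction at 12.3°, so u = (cos 12.3°, sin 12.3°) = (0.9770, 0.2130) and n = (−sin 12.3°, cos 12.3°) = (-0.2130, 0.9770). U is at the origin and H lies 20.1 along u from U, so H = 20.1·u = (19.64, 4.282). Tangency of A1 to both parallel lines with radius 3.1 puts A and T at U ± 3.1·n: A = (-0.6604, 3.029), T = (0.6604, -3.029). Then cos ∠TAH = AT·AH / (|AT||AH|), giving 81.23°.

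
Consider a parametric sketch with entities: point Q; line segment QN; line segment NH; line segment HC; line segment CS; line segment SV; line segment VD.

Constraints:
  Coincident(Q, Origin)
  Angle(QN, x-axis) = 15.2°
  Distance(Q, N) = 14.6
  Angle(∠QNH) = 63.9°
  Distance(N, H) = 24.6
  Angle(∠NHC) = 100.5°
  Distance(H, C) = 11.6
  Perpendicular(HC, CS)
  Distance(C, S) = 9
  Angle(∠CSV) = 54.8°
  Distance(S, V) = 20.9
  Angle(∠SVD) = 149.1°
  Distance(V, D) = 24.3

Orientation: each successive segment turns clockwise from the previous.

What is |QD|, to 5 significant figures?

51.891

Q is at the origin; QN runs at 15.2° with length 14.6, so N = (14.089, 3.8280). ∠QNH = 63.9° gives NH at -100.90° from the x-axis; with |NH| = 24.6, H = (9.4375, -20.328). ∠NHC = 100.5° gives HC at 179.60° from the x-axis; with |HC| = 11.6, C = (-2.1622, -20.247). HC is perpendicular to CS, so CS runs at 89.600°; with |CS| = 9.0, S = (-2.0994, -11.247). ∠CSV = 54.8° gives SV at -35.600° from the x-axis; with |SV| = 20.9, V = (14.894, -23.414). ∠SVD = 149.1° gives VD at -66.500° from the x-axis; with |VD| = 24.3, D = (24.584, -45.698). Then |QD| = |D − Q| = 51.891.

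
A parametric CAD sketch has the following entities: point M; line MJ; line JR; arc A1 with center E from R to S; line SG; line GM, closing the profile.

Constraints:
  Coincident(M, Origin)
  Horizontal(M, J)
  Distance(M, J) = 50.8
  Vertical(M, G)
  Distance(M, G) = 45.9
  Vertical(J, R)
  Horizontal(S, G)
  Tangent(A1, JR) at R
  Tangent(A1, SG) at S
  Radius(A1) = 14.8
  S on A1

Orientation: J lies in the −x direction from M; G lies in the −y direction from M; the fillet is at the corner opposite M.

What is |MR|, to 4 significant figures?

59.56

M is at the origin; MJ is horizontal with |MJ| = 50.8 and J on the −x side, so J = (-50.80, 0.000). MG is vertical with |MG| = 45.9 and G on the −y side, so G = (0.000, -45.90). The virtual corner opposite M is at (-50.80, -45.90). The tangent condition forces ER to be normal to JR and the tangent condition forces ES to be normal to SG, with radius 14.8, so the center E sits 14.8 in from both sides at E = (-36.00, -31.10). That places the tangent points at R = (-50.80, -31.10) on JR and S = (-36.00, -45.90) on SG. Then |MR| = |R − M| = 59.56.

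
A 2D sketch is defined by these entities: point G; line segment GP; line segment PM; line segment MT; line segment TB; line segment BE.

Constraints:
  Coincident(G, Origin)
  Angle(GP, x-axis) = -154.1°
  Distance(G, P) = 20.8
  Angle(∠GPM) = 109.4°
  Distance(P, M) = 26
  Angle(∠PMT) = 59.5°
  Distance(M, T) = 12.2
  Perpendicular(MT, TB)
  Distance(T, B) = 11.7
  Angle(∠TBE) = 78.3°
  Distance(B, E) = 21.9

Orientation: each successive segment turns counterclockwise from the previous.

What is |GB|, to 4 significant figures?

22.43

G is at the origin; GP runs at -154.1° with length 20.8, so P = (-18.71, -9.085). ∠GPM = 109.4° gives PM at -83.50° from the x-axis; with |PM| = 26.0, M = (-15.77, -34.92). ∠PMT = 59.5° gives MT at 37.00° from the x-axis; with |MT| = 12.2, T = (-6.024, -27.58). MT is perpendicular to TB, so TB runs at 127.0°; with |TB| = 11.7, B = (-13.07, -18.23). Then |GB| = |B − G| = 22.43.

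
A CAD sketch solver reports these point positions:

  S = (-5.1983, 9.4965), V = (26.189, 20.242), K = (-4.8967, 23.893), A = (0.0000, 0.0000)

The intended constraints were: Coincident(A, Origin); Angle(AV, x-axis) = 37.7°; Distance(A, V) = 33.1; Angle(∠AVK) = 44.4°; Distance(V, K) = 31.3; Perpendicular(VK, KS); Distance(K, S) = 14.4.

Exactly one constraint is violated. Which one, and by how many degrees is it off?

Perpendicular(VK, KS) — off by 5.50°.

A = (0.00, 0.00) ✓; AV at 37.70° ✓; |AV| = 33.10 ✓; ∠AVK = 44.40° ✓; |VK| = 31.30 ✓; ∠(VK, KS) = 95.50° ✗; |KS| = 14.40 ✓.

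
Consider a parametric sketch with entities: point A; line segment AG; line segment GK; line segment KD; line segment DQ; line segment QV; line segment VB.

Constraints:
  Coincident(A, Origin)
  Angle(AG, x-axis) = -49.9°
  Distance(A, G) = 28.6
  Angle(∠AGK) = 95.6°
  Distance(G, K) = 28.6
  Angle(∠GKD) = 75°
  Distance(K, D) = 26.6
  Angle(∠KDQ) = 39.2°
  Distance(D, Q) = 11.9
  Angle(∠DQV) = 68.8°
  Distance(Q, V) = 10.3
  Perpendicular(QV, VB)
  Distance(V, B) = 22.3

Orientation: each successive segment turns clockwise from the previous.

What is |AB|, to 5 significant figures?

32.121

A is at the origin; AG runs at -49.9° with length 28.6, so G = (18.422, -21.877). ∠AGK = 95.6° gives GK at -134.30° from the x-axis; with |GK| = 28.6, K = (-1.5527, -42.346). ∠GKD = 75.0° gives KD at 120.70° from the x-axis; with |KD| = 26.6, D = (-15.133, -19.473). ∠KDQ = 39.2° gives DQ at -20.100° from the x-axis; with |DQ| = 11.9, Q = (-3.9580, -23.563). ∠DQV = 68.8° gives QV at -131.30° from the x-axis; with |QV| = 10.3, V = (-10.756, -31.301). QV is perpendicular to VB, so VB runs at 138.70°; with |VB| = 22.3, B = (-27.509, -16.583). Then |AB| = |B − A| = 32.121.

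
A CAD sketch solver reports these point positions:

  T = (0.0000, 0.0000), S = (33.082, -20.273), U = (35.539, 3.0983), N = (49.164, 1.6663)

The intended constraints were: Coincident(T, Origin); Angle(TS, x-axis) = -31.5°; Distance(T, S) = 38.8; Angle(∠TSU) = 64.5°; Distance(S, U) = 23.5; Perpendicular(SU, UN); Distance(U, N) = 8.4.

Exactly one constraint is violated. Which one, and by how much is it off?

Distance(U, N) = 8.4 — off by 5.30.

T = (0.00, 0.00) ✓; TS at -31.50° ✓; |TS| = 38.80 ✓; ∠TSU = 64.50° ✓; |SU| = 23.50 ✓; ∠(SU, UN) = 90.00° ✓; |UN| = 13.70 ✗.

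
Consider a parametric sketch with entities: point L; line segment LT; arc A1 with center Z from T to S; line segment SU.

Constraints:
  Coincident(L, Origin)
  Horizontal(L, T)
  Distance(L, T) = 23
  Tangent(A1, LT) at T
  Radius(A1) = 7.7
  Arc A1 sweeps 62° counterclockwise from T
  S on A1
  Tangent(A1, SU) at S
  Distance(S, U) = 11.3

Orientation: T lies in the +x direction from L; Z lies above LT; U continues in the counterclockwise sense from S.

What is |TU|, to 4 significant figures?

18.55

L is at the origin; LT is horizontal with |LT| = 23.0 and T on the +x side, so T = (23.00, 0.000). Since A1 is tangent to LT there, ZT ⟂ LT, so Z = T + (0, 7.7) = (23.00, 7.700). On A1, T sits at bearing -90° from Z; a 62° counterclockwise sweep puts S at bearing -28°, so S = Z + 7.7·(cos -28°, sin -28°) = (29.80, 4.085). Tangency of A1 to SU means the radius ZS is perpendicular to SU, so SU runs along (−sin -28°, cos -28°); with |SU| = 11.3, U = (35.10, 14.06). Then |TU| = |U − T| = 18.55.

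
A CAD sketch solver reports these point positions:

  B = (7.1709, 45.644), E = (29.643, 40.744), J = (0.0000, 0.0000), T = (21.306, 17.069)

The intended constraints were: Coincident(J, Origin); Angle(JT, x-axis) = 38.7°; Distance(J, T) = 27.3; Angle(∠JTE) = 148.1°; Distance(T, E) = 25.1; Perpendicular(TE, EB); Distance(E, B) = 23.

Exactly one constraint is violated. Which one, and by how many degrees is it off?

Perpendicular(TE, EB) — off by 7.10°.

J = (0.00, 0.00) ✓; JT at 38.70° ✓; |JT| = 27.30 ✓; ∠JTE = 148.1° ✓; |TE| = 25.10 ✓; ∠(TE, EB) = 97.10° ✗; |EB| = 23.00 ✓.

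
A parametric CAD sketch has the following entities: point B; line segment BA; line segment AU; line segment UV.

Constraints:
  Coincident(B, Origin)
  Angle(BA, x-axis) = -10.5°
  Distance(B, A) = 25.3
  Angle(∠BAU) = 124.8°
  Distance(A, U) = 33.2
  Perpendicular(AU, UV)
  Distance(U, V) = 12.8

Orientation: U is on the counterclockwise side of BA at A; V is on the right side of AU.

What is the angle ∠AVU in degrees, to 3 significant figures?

68.9°

B is at the origin; BA runs at -10.5° with length 25.3, so A = 25.3·(cos -10.5°, sin -10.5°) = (24.9, -4.61). ∠BAU = 124.8°, so AU runs at -10.5° + (180° − 124.8°) = 44.7° from the x-axis; with |AU| = 33.2, U = A + 33.2·(cos 44.7°, sin 44.7°) = (48.5, 18.7). The perpendicularity gives UV at right angles to AU; with |UV| = 12.8 on the right of AU, V = U + 12.8·(0.703, -0.711) = (57.5, 9.64). Then cos ∠AVU = VA·VU / (|VA||VU|), giving 68.9°.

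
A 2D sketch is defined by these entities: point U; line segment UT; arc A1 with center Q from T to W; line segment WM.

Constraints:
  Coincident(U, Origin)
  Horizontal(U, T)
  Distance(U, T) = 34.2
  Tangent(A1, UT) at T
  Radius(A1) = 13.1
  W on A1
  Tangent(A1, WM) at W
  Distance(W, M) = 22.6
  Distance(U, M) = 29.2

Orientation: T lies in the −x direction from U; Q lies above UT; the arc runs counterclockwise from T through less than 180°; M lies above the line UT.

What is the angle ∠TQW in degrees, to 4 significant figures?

61.41°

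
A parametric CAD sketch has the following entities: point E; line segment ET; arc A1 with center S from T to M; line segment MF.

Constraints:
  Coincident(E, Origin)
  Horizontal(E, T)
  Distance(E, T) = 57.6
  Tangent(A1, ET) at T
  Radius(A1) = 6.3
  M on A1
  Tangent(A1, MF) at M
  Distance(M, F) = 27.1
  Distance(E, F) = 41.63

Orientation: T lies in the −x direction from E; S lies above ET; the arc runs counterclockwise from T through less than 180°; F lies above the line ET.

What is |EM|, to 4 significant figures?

52.90

Checks: |SM| = 6.300 ✓; ∠(SM, MF) = 90.00° ✓; |MF| = 27.10 ✓; |EF| = 41.63 ✓.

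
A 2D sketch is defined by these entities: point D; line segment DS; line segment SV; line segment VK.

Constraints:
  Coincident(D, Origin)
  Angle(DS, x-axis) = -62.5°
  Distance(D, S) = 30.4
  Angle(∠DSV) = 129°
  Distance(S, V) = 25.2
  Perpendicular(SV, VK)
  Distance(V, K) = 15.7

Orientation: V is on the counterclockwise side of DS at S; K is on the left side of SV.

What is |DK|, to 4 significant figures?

45.03

∠DSV = 129.0°, so SV runs at -62.5° + (180° − 129.0°) = -11.50° from the x-axis; with |SV| = 25.2, V = S + 25.2·(cos -11.50°, sin -11.50°) = (38.73, -31.99). SV ⟂ VK; with |VK| = 15.7 on the left of SV, K = V + 15.7·(0.1994, 0.9799) = (41.86, -16.60). Then |DK| = |K − D| = 45.03.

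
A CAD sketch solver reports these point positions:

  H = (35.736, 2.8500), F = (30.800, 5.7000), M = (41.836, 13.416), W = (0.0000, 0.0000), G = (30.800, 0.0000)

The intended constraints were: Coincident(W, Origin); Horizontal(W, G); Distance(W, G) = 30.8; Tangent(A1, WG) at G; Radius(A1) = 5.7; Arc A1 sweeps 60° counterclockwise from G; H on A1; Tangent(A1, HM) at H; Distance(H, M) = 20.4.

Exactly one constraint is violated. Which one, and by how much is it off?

Distance(H, M) = 20.4 — off by 8.20.

W = (0.00, 0.00) ✓; W.y = 0.00, G.y = 0.00 ✓; |WG| = 30.80 ✓; ∠(FG, GW) = 90.00° ✓; |FG| = 5.700 ✓; bearing(F→H) − bearing(F→G) = 60.00° ✓; |FH| = 5.700 ✓; ∠(FH, HM) = 90.00° ✓; |HM| = 12.20 ✗.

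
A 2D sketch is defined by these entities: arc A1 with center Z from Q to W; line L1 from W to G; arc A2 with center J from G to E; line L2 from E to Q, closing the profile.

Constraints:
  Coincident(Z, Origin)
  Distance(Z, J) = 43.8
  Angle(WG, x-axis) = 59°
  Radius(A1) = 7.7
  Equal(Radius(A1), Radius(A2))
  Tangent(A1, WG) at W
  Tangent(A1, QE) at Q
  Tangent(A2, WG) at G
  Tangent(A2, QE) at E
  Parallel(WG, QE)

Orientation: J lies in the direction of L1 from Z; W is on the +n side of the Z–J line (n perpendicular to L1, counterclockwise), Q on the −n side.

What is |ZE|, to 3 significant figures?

44.5

The slot axis is L1's direction at 59.0°, so u = (cos 59.0°, sin 59.0°) = (0.515, 0.857) and n = (−sin 59.0°, cos 59.0°) = (-0.857, 0.515). Z is at the origin and J lies 43.8 along u from Z, so J = 43.8·u = (22.6, 37.5). Tangency of A1 to both parallel lines with radius 7.7 puts W and Q at Z ± 7.7·n: W = (-6.60, 3.97), Q = (6.60, -3.97). Equal radii place G and E the same way about J: G = J + 7.7·n = (16.0, 41.5), E = J − 7.7·n = (29.2, 33.6). Then |ZE| = |E − Z| = 44.5.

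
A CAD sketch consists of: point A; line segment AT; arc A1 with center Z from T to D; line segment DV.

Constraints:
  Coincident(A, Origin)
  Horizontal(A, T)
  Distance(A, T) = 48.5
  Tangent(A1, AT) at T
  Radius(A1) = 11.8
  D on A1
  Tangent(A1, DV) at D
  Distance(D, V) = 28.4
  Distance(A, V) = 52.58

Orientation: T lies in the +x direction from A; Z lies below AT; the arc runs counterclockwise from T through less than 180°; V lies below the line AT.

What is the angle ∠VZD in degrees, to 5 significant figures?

67.437°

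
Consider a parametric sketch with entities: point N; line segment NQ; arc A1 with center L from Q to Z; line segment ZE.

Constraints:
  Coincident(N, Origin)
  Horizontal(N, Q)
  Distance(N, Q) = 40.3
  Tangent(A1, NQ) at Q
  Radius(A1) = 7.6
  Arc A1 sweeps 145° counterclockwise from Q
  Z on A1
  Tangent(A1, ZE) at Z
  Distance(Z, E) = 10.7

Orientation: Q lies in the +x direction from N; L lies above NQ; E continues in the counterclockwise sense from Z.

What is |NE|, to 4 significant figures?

41.07

On A1, Q sits at bearing -90° from L; a 145° counterclockwise sweep puts Z at bearing 55°, so Z = L + 7.6·(cos 55°, sin 55°) = (44.66, 13.83). Since A1 is tangent to ZE there, LZ ⟂ ZE, so ZE runs along (−sin 55°, cos 55°); with |ZE| = 10.7, E = (35.89, 19.96). Then |NE| = |E − N| = 41.07.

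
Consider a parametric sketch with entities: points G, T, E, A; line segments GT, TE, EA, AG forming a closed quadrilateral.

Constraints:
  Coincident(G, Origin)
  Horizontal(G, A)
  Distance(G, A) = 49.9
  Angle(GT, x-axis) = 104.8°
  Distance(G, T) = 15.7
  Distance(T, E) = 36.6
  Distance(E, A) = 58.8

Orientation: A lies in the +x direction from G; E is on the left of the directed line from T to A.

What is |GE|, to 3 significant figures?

49.0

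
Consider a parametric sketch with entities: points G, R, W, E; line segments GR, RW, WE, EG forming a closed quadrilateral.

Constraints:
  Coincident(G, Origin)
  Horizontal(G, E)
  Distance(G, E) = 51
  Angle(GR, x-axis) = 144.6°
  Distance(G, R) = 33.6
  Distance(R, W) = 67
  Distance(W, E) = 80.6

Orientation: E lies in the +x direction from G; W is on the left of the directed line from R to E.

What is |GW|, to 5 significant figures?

73.253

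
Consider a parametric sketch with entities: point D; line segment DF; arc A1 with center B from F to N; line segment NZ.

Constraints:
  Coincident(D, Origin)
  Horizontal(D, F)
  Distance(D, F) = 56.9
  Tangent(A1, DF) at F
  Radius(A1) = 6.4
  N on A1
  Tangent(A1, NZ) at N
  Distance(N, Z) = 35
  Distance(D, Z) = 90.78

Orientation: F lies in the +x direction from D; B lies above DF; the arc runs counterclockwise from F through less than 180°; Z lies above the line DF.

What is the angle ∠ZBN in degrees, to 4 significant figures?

79.64°

Checks: |BN| = 6.400 ✓; ∠(BN, NZ) = 90.00° ✓; |NZ| = 35.00 ✓; |DZ| = 90.78 ✓.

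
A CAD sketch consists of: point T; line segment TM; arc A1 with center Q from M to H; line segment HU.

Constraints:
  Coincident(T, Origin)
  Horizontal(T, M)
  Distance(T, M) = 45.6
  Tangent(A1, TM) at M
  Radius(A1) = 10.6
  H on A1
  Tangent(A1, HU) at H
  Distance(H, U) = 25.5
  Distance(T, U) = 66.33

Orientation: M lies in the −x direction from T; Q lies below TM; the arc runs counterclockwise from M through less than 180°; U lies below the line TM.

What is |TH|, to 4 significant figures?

57.24

T is at the origin; T and M share the same y with |TM| = 45.6 and M on the −x side, so M = (-45.60, 0.000). A1 meets TM tangentially, so QM is at right angles to TM, so Q = M + (0, -10.6) = (-45.60, -10.60). Since QH ⟂ HU (tangency), |QU| = √(10.6² + 25.5²) = 27.62 regardless of where H sits on A1. So U lies on both circle(T, 66.33) and circle(Q, 27.62); the below-TM intersection is U = (-55.45, -36.40). H is the foot of the tangent from U: H = (-56.20, -10.91).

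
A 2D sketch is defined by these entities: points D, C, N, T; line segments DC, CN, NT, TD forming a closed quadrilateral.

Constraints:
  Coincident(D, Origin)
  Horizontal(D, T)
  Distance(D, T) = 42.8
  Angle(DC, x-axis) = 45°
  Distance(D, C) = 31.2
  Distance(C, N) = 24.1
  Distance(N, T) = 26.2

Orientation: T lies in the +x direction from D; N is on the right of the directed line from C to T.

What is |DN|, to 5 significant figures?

16.699

Checks: |CN| = 24.10 ✓; |NT| = 26.20 ✓.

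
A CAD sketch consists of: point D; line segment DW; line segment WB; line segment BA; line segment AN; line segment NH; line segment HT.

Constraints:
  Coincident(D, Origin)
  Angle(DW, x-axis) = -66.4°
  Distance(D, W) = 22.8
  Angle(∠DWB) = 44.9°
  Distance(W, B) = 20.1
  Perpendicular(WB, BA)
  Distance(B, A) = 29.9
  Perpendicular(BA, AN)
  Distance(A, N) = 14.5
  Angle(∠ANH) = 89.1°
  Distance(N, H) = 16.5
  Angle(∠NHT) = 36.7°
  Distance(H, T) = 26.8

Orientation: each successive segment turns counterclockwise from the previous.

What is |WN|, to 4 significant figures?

30.42

WB is perpendicular to BA, so BA runs at 158.7°; with |BA| = 29.9, A = (-11.43, 8.695). BA is perpendicular to AN, so AN runs at -111.3°; with |AN| = 14.5, N = (-16.70, -4.814). Then |WN| = |N − W| = 30.42.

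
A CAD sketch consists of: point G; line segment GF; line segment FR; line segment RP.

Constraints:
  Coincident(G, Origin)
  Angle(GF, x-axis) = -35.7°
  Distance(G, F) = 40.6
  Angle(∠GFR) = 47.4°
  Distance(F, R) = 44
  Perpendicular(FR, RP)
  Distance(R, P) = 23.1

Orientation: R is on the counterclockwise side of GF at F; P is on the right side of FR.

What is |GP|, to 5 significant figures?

55.501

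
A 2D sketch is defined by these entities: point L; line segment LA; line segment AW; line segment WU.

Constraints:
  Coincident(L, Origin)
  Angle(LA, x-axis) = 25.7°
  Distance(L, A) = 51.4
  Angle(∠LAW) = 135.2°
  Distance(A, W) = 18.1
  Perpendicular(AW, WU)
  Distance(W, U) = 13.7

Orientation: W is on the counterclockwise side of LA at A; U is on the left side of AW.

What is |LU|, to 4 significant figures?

59.04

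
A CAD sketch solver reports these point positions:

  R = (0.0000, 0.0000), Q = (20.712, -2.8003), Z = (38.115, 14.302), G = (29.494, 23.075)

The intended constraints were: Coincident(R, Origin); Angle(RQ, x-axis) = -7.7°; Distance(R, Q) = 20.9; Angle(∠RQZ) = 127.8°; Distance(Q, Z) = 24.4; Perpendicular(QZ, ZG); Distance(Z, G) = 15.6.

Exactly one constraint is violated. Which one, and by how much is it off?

Distance(Z, G) = 15.6 — off by 3.30.

R = (0.00, 0.00) ✓; RQ at -7.700° ✓; |RQ| = 20.90 ✓; ∠RQZ = 127.8° ✓; |QZ| = 24.40 ✓; ∠(QZ, ZG) = 90.00° ✓; |ZG| = 12.30 ✗.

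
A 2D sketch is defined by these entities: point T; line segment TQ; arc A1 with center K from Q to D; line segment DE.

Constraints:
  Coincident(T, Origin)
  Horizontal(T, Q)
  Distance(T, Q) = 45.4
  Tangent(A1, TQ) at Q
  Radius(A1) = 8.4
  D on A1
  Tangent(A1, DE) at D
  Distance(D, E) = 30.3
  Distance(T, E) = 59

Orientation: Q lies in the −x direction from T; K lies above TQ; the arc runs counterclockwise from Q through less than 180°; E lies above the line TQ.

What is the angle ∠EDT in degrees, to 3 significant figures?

117°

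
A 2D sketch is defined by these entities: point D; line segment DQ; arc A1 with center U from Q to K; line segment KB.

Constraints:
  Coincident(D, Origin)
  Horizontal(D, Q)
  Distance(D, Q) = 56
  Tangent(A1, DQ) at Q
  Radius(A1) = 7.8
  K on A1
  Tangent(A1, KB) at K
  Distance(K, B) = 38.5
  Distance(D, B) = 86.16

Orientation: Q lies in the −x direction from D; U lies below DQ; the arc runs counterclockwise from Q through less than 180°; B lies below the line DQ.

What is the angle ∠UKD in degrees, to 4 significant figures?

22.67°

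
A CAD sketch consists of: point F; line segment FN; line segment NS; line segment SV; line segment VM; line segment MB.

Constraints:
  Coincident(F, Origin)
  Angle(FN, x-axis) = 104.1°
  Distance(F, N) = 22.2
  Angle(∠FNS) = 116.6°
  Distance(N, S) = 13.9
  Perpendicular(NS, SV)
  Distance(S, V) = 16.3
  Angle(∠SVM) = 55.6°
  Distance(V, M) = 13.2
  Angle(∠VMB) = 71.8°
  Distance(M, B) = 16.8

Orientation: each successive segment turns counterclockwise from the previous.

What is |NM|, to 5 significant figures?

9.3402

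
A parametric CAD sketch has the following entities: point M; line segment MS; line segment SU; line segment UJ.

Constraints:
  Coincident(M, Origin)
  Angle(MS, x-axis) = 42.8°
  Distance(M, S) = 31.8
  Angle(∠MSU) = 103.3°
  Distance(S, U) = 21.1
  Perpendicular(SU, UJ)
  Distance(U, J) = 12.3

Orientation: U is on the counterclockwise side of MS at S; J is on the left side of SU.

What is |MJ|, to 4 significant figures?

33.99

∠MSU = 103.3°, so SU runs at 42.8° + (180° − 103.3°) = 119.5° from the x-axis; with |SU| = 21.1, U = S + 21.1·(cos 119.5°, sin 119.5°) = (12.94, 39.97). SU ⟂ UJ; with |UJ| = 12.3 on the left of SU, J = U + 12.3·(-0.8704, -0.4924) = (2.237, 33.91). Then |MJ| = |J − M| = 33.99.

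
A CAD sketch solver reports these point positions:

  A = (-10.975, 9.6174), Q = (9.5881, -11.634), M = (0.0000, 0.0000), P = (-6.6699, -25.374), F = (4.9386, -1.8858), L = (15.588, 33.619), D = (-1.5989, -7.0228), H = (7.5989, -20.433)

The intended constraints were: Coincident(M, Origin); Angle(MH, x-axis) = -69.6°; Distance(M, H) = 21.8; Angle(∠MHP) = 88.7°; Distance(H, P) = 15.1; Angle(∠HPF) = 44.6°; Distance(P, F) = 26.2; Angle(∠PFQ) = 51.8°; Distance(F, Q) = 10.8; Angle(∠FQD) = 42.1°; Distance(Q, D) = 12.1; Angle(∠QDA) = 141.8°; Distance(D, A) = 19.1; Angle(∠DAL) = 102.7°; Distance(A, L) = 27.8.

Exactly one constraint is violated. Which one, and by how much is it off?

Distance(A, L) = 27.8 — off by 8.00.

M = (0.00, 0.00) ✓; MH at -69.60° ✓; |MH| = 21.80 ✓; ∠MHP = 88.70° ✓; |HP| = 15.10 ✓; ∠HPF = 44.60° ✓; |PF| = 26.20 ✓; ∠PFQ = 51.80° ✓; |FQ| = 10.80 ✓; ∠FQD = 42.10° ✓; |QD| = 12.10 ✓; ∠QDA = 141.8° ✓; |DA| = 19.10 ✓; ∠DAL = 102.7° ✓; |AL| = 35.80 ✗.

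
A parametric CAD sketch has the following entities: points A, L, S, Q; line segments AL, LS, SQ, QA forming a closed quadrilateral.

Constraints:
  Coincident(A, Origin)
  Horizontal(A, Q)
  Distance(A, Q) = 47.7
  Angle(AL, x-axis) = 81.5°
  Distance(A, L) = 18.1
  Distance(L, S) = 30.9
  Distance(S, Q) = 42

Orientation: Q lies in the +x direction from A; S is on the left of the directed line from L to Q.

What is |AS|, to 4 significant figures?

45.67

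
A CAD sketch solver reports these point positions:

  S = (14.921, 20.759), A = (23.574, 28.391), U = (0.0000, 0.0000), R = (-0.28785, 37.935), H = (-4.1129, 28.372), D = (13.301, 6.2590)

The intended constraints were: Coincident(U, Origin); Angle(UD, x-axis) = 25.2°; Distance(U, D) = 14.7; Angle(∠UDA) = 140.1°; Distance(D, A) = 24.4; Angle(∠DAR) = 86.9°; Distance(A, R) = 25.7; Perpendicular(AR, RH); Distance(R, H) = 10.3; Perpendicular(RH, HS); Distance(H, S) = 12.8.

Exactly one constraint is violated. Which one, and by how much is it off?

Distance(H, S) = 12.8 — off by 7.70.

U = (0.00, 0.00) ✓; UD at 25.20° ✓; |UD| = 14.70 ✓; ∠UDA = 140.1° ✓; |DA| = 24.40 ✓; ∠DAR = 86.90° ✓; |AR| = 25.70 ✓; ∠(AR, RH) = 90.00° ✓; |RH| = 10.30 ✓; ∠(RH, HS) = 90.00° ✓; |HS| = 20.50 ✗.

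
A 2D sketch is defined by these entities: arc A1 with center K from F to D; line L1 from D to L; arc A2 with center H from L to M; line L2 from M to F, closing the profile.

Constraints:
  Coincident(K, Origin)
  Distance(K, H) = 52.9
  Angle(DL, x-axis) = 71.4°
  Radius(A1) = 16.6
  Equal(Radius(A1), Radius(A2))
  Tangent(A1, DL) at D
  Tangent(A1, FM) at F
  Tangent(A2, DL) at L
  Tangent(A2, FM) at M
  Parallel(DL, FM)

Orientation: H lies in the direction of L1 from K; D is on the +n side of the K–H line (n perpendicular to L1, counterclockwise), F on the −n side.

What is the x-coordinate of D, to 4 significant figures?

-15.73

The slot axis is L1's direction at 71.4°, so u = (cos 71.4°, sin 71.4°) = (0.3190, 0.9478) and n = (−sin 71.4°, cos 71.4°) = (-0.9478, 0.3190). K is at the origin and H lies 52.9 along u from K, so H = 52.9·u = (16.87, 50.14). Tangency of A1 to both parallel lines with radius 16.6 puts D and F at K ± 16.6·n: D = (-15.73, 5.295), F = (15.73, -5.295). So D.x = -15.73.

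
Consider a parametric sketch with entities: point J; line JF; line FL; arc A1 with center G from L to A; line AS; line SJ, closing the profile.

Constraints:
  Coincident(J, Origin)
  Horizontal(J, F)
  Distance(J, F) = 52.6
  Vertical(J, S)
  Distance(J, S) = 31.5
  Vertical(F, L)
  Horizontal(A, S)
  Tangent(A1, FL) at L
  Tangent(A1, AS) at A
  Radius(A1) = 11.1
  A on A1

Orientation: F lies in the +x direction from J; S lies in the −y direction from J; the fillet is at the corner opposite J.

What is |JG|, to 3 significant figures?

46.2

JS is vertical with |JS| = 31.5 and S on the −y side, so S = (0.00, -31.5). The virtual corner opposite J is at (52.6, -31.5). The tangent condition forces GL to be normal to FL and tangency of A1 to AS means the radius GA is perpendicular to AS, with radius 11.1, so the center G sits 11.1 in from both sides at G = (41.5, -20.4). Then |JG| = |G − J| = 46.2.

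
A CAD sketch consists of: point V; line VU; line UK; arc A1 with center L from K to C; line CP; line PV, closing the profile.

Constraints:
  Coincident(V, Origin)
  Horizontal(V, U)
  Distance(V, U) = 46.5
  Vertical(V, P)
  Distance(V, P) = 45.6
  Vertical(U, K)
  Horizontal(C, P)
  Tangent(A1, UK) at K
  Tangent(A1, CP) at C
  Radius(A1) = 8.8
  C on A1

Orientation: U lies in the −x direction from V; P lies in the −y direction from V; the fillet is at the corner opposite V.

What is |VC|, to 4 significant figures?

59.17

V is at the origin; V and U share the same y with |VU| = 46.5 and U on the −x side, so U = (-46.50, 0.000). V and P share the same x with |VP| = 45.6 and P on the −y side, so P = (0.000, -45.60). The virtual corner opposite V is at (-46.50, -45.60). Since A1 is tangent to UK there, LK ⟂ UK and tangency of A1 to CP means the radius LC is perpendicular to CP, with radius 8.8, so the center L sits 8.8 in from both sides at L = (-37.70, -36.80). That places the tangent points at K = (-46.50, -36.80) on UK and C = (-37.70, -45.60) on CP. Then |VC| = |C − V| = 59.17.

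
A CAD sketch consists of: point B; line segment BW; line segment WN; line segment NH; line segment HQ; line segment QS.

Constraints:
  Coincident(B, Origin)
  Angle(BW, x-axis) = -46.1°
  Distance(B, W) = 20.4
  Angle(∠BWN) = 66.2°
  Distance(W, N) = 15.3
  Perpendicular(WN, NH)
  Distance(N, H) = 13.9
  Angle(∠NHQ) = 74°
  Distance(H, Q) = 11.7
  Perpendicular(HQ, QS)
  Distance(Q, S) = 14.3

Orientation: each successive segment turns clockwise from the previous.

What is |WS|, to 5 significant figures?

8.5644

B is at the origin; BW runs at -46.1° with length 20.4, so W = (14.145, -14.699). ∠BWN = 66.2° gives WN at -159.90° from the x-axis; with |WN| = 15.3, N = (-0.22274, -19.957). The perpendicularity gives NH at right angles to WN, so NH runs at 110.10°; with |NH| = 13.9, H = (-4.9996, -6.9038). ∠NHQ = 74.0° gives HQ at 4.1000° from the x-axis; with |HQ| = 11.7, Q = (6.6704, -6.0673). HQ is perpendicular to QS, so QS runs at -85.900°; with |QS| = 14.3, S = (7.6929, -20.331). Then |WS| = |S − W| = 8.5644.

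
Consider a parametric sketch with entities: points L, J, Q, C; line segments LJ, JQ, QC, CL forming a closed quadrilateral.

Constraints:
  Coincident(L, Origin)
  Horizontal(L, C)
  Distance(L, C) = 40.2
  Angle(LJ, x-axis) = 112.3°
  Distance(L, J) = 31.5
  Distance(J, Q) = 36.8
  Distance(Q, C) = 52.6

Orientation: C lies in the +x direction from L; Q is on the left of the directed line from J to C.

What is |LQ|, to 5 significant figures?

52.099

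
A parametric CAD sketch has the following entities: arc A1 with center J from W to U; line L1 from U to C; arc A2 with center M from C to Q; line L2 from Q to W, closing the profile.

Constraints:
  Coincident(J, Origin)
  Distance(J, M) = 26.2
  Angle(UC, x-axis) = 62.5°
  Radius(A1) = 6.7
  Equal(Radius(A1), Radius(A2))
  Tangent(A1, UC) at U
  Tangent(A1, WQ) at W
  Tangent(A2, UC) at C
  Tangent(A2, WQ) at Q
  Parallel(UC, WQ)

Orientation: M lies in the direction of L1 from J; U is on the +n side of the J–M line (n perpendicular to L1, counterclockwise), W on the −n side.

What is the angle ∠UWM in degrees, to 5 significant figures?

75.655°

The slot axis is L1's direction at 62.5°, so u = (cos 62.5°, sin 62.5°) = (0.46175, 0.88701) and n = (−sin 62.5°, cos 62.5°) = (-0.88701, 0.46175). J is at the origin and M lies 26.2 along u from J, so M = 26.2·u = (12.098, 23.240). Tangency of A1 to both parallel lines with radius 6.7 puts U and W at J ± 6.7·n: U = (-5.9430, 3.0937), W = (5.9430, -3.0937). Then cos ∠UWM = WU·WM / (|WU||WM|), giving 75.655°.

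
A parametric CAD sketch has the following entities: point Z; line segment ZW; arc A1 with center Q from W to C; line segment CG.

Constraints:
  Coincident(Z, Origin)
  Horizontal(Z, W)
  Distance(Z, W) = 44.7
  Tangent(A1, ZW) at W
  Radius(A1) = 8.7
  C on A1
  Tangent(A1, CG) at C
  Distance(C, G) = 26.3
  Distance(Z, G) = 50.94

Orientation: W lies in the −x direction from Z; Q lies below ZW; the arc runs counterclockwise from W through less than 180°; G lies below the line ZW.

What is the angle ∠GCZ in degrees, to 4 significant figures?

69.86°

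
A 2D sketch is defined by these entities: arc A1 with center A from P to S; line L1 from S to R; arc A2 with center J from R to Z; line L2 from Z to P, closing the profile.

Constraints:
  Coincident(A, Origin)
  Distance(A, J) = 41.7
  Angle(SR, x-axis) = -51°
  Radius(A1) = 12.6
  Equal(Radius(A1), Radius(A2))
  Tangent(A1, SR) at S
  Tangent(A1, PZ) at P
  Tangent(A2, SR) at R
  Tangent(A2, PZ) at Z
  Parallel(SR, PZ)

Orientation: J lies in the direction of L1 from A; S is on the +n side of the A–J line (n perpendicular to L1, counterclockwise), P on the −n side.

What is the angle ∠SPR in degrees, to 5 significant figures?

58.855°

The slot axis is L1's direction at -51.0°, so u = (cos -51.0°, sin -51.0°) = (0.62932, -0.77715) and n = (−sin -51.0°, cos -51.0°) = (0.77715, 0.62932). A is at the origin and J lies 41.7 along u from A, so J = 41.7·u = (26.243, -32.407). Tangency of A1 to both parallel lines with radius 12.6 puts S and P at A ± 12.6·n: S = (9.7920, 7.9294), P = (-9.7920, -7.9294). Equal radii place R and Z the same way about J: R = J + 12.6·n = (36.035, -24.478), Z = J − 12.6·n = (16.451, -40.336). Then cos ∠SPR = PS·PR / (|PS||PR|), giving 58.855°.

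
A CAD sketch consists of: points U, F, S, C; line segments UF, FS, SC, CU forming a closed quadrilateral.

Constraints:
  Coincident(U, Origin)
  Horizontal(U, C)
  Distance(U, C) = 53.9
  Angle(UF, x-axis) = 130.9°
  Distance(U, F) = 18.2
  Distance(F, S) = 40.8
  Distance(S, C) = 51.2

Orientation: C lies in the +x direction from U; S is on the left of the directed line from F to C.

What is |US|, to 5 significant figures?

43.732

U is at the origin; U and C share the same y with |UC| = 53.9 and C in +x, so C = (53.9, 0). UF runs at 130.9° with |UF| = 18.2, so F = (-11.916, 13.757). S is determined by |FS| = 40.8 and |SC| = 51.2 together: it lies at the intersection of circle(F, 40.8) and circle(C, 51.2). With |FC| = 67.239, the foot of the radical line on FC is 26.504 from F and the perpendicular offset is √(40.8² − 26.504²) = 31.019. Taking the left-of-FC solution: S = (20.374, 38.697).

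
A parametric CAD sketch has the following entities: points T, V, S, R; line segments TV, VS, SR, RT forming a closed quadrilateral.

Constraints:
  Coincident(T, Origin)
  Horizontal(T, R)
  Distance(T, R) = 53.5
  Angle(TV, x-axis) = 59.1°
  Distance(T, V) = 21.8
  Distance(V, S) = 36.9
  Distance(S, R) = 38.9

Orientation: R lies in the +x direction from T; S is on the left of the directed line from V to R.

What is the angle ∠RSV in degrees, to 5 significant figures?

75.161°

T is at the origin; TR is horizontal with |TR| = 53.5 and R in +x, so R = (53.5, 0). TV runs at 59.1° with |TV| = 21.8, so V = (11.195, 18.706). S is determined by |VS| = 36.9 and |SR| = 38.9 together: it lies at the intersection of circle(V, 36.9) and circle(R, 38.9). With |VR| = 46.256, the foot of the radical line on VR is 21.489 from V and the perpendicular offset is √(36.9² − 21.489²) = 29.997. Taking the left-of-VR solution: S = (42.980, 37.450).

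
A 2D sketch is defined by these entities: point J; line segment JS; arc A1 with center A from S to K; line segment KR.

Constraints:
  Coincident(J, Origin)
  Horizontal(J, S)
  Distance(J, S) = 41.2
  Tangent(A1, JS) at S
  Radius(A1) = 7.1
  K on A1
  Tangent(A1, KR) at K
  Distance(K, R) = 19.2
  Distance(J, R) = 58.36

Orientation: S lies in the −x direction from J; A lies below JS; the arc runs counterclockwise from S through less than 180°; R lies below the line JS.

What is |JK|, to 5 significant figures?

48.285

Checks: |AS| = 7.100 ✓; |AK| = 7.100 ✓; ∠(AK, KR) = 90.00° ✓; |KR| = 19.20 ✓; |JR| = 58.36 ✓.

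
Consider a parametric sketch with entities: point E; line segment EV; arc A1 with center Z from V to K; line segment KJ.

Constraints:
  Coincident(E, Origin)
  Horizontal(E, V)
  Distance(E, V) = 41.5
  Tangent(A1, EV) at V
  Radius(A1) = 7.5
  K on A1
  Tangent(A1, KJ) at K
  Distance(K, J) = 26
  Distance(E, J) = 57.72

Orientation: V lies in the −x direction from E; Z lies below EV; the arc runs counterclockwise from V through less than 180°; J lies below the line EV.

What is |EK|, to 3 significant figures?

49.6

Checks: |ZK| = 7.500 ✓; ∠(ZK, KJ) = 90.00° ✓; |KJ| = 26.00 ✓; |EJ| = 57.72 ✓.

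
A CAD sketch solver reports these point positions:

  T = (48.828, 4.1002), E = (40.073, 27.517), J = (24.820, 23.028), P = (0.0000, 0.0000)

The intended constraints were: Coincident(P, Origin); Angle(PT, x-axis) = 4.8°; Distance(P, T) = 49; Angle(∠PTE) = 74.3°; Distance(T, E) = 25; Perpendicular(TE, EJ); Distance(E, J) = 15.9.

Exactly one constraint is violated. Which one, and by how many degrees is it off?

Perpendicular(TE, EJ) — off by 4.10°.

P = (0.00, 0.00) ✓; PT at 4.800° ✓; |PT| = 49.00 ✓; ∠PTE = 74.30° ✓; |TE| = 25.00 ✓; ∠(TE, EJ) = 85.90° ✗; |EJ| = 15.90 ✓.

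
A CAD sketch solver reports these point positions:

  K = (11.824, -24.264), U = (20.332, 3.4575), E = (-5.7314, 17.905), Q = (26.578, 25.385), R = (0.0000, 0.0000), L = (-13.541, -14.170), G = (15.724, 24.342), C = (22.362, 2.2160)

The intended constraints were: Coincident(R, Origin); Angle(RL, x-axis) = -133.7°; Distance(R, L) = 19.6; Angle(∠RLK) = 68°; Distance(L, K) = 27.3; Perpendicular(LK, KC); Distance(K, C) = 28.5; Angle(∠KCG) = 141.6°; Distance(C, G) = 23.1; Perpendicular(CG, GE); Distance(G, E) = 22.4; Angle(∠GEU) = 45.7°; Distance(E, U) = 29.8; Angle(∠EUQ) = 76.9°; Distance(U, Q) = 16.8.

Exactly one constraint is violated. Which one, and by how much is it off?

Distance(U, Q) = 16.8 — off by 6.00.

R = (0.00, 0.00) ✓; RL at -133.7° ✓; |RL| = 19.60 ✓; ∠RLK = 68.00° ✓; |LK| = 27.30 ✓; ∠(LK, KC) = 90.00° ✓; |KC| = 28.50 ✓; ∠KCG = 141.6° ✓; |CG| = 23.10 ✓; ∠(CG, GE) = 90.00° ✓; |GE| = 22.40 ✓; ∠GEU = 45.70° ✓; |EU| = 29.80 ✓; ∠EUQ = 76.90° ✓; |UQ| = 22.80 ✗.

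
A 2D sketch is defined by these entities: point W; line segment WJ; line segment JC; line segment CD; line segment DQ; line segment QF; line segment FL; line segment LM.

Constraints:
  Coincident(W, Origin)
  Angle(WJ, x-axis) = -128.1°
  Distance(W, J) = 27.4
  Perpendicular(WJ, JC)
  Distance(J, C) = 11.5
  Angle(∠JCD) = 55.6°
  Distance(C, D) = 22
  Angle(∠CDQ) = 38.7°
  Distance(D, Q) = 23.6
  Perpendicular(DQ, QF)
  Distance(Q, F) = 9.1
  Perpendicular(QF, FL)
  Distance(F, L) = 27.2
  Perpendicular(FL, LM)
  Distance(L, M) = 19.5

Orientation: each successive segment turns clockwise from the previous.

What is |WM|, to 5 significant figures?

12.061

QF is perpendicular to FL, so FL runs at 56.200°; with |FL| = 27.2, L = (-10.534, 0.20325). FL is perpendicular to LM, so LM runs at -33.800°; with |LM| = 19.5, M = (5.6701, -10.645). Then |WM| = |M − W| = 12.061.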